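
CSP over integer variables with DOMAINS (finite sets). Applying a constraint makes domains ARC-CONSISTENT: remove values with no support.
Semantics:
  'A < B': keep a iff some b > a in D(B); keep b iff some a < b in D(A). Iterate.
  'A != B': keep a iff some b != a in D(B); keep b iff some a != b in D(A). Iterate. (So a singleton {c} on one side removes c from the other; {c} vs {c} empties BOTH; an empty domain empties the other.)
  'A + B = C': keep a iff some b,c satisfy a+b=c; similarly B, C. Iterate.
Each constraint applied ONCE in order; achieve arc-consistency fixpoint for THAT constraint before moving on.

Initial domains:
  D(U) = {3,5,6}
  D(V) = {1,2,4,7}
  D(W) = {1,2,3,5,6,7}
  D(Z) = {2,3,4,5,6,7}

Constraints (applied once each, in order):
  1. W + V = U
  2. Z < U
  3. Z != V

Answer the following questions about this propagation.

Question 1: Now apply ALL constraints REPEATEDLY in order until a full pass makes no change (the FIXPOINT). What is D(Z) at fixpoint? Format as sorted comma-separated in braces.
Answer: {2,3,4,5}

Derivation:
pass 0 (initial): D(Z)={2,3,4,5,6,7}
pass 1: V {1,2,4,7}->{1,2,4}; W {1,2,3,5,6,7}->{1,2,3,5}; Z {2,3,4,5,6,7}->{2,3,4,5}
pass 2: no change
Fixpoint after 2 passes: D(Z) = {2,3,4,5}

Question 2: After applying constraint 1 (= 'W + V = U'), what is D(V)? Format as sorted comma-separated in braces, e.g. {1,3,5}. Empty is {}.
Constraint 1 (W + V = U) on D(W)={1,2,3,5,6,7} D(V)={1,2,4,7} D(U)={3,5,6}: W {1,2,3,5,6,7}->{1,2,3,5}; V {1,2,4,7}->{1,2,4}
So after constraint 1: D(V) = {1,2,4}

Answer: {1,2,4}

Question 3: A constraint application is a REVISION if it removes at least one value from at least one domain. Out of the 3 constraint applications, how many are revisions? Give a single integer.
Answer: 2

Derivation:
Constraint 1 (W + V = U) on D(W)={1,2,3,5,6,7} D(V)={1,2,4,7} D(U)={3,5,6}: W {1,2,3,5,6,7}->{1,2,3,5}; V {1,2,4,7}->{1,2,4} => REVISION
Constraint 2 (Z < U) on D(Z)={2,3,4,5,6,7} D(U)={3,5,6}: Z {2,3,4,5,6,7}->{2,3,4,5} => REVISION
Constraint 3 (Z != V) on D(Z)={2,3,4,5} D(V)={1,2,4}: no change => not a revision
Total revisions = 2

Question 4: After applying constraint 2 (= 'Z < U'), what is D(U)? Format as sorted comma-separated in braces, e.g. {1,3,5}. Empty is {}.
Constraint 1 (W + V = U) on D(W)={1,2,3,5,6,7} D(V)={1,2,4,7} D(U)={3,5,6}: W {1,2,3,5,6,7}->{1,2,3,5}; V {1,2,4,7}->{1,2,4}
Constraint 2 (Z < U) on D(Z)={2,3,4,5,6,7} D(U)={3,5,6}: Z {2,3,4,5,6,7}->{2,3,4,5}
So after constraint 2: D(U) = {3,5,6}

Answer: {3,5,6}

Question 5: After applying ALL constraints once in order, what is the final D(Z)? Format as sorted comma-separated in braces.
Answer: {2,3,4,5}

Derivation:
Constraint 1 (W + V = U) on D(W)={1,2,3,5,6,7} D(V)={1,2,4,7} D(U)={3,5,6}: W {1,2,3,5,6,7}->{1,2,3,5}; V {1,2,4,7}->{1,2,4}
Constraint 2 (Z < U) on D(Z)={2,3,4,5,6,7} D(U)={3,5,6}: Z {2,3,4,5,6,7}->{2,3,4,5}
Constraint 3 (Z != V) on D(Z)={2,3,4,5} D(V)={1,2,4}: no change
So after all 3 constraints: D(Z) = {2,3,4,5}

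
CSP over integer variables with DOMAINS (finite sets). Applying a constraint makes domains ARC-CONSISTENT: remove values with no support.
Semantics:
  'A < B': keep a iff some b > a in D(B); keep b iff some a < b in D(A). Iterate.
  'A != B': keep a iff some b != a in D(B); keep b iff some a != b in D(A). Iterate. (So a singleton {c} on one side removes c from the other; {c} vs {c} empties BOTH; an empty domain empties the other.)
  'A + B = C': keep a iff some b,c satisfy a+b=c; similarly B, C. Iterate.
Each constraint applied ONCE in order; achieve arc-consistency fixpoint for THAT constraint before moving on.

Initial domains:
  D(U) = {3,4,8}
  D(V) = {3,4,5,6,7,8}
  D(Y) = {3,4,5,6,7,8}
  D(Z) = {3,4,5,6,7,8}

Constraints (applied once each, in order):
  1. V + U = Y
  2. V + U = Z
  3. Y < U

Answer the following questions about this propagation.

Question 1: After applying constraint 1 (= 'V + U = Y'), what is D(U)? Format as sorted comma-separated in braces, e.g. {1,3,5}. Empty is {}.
Answer: {3,4}

Derivation:
Constraint 1 (V + U = Y) on D(V)={3,4,5,6,7,8} D(U)={3,4,8} D(Y)={3,4,5,6,7,8}: V {3,4,5,6,7,8}->{3,4,5}; U {3,4,8}->{3,4}; Y {3,4,5,6,7,8}->{6,7,8}
So after constraint 1: D(U) = {3,4}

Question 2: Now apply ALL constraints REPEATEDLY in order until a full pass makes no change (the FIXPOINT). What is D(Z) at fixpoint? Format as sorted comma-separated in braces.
pass 0 (initial): D(Z)={3,4,5,6,7,8}
pass 1: U {3,4,8}->{}; V {3,4,5,6,7,8}->{3,4,5}; Y {3,4,5,6,7,8}->{}; Z {3,4,5,6,7,8}->{6,7,8}
pass 2: V {3,4,5}->{}; Z {6,7,8}->{}
pass 3: no change
Fixpoint after 3 passes: D(Z) = {}

Answer: {}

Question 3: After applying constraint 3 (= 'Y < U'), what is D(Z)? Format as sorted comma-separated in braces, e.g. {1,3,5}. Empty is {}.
Constraint 1 (V + U = Y) on D(V)={3,4,5,6,7,8} D(U)={3,4,8} D(Y)={3,4,5,6,7,8}: V {3,4,5,6,7,8}->{3,4,5}; U {3,4,8}->{3,4}; Y {3,4,5,6,7,8}->{6,7,8}
Constraint 2 (V + U = Z) on D(V)={3,4,5} D(U)={3,4} D(Z)={3,4,5,6,7,8}: Z {3,4,5,6,7,8}->{6,7,8}
Constraint 3 (Y < U) on D(Y)={6,7,8} D(U)={3,4}: Y {6,7,8}->{}; U {3,4}->{}
So after constraint 3: D(Z) = {6,7,8}

Answer: {6,7,8}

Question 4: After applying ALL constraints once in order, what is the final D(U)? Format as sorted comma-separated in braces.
Constraint 1 (V + U = Y) on D(V)={3,4,5,6,7,8} D(U)={3,4,8} D(Y)={3,4,5,6,7,8}: V {3,4,5,6,7,8}->{3,4,5}; U {3,4,8}->{3,4}; Y {3,4,5,6,7,8}->{6,7,8}
Constraint 2 (V + U = Z) on D(V)={3,4,5} D(U)={3,4} D(Z)={3,4,5,6,7,8}: Z {3,4,5,6,7,8}->{6,7,8}
Constraint 3 (Y < U) on D(Y)={6,7,8} D(U)={3,4}: Y {6,7,8}->{}; U {3,4}->{}
So after all 3 constraints: D(U) = {}

Answer: {}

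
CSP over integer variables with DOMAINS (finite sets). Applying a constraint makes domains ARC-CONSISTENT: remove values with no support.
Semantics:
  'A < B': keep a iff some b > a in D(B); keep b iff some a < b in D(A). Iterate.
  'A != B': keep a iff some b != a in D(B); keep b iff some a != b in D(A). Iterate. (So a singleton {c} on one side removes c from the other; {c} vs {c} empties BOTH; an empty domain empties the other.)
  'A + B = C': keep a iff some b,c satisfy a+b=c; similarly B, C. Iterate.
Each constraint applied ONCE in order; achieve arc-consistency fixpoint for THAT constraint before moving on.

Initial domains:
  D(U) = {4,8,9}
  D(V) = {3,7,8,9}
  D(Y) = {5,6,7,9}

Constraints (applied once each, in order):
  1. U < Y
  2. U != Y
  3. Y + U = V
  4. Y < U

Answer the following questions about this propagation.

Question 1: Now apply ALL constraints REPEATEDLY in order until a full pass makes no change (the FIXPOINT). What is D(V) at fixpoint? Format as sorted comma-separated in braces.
Answer: {}

Derivation:
pass 0 (initial): D(V)={3,7,8,9}
pass 1: U {4,8,9}->{}; V {3,7,8,9}->{9}; Y {5,6,7,9}->{}
pass 2: V {9}->{}
pass 3: no change
Fixpoint after 3 passes: D(V) = {}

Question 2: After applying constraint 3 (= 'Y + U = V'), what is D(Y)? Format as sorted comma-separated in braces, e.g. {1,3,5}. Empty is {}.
Constraint 1 (U < Y) on D(U)={4,8,9} D(Y)={5,6,7,9}: U {4,8,9}->{4,8}
Constraint 2 (U != Y) on D(U)={4,8} D(Y)={5,6,7,9}: no change
Constraint 3 (Y + U = V) on D(Y)={5,6,7,9} D(U)={4,8} D(V)={3,7,8,9}: Y {5,6,7,9}->{5}; U {4,8}->{4}; V {3,7,8,9}->{9}
So after constraint 3: D(Y) = {5}

Answer: {5}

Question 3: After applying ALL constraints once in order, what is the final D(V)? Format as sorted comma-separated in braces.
Answer: {9}

Derivation:
Constraint 1 (U < Y) on D(U)={4,8,9} D(Y)={5,6,7,9}: U {4,8,9}->{4,8}
Constraint 2 (U != Y) on D(U)={4,8} D(Y)={5,6,7,9}: no change
Constraint 3 (Y + U = V) on D(Y)={5,6,7,9} D(U)={4,8} D(V)={3,7,8,9}: Y {5,6,7,9}->{5}; U {4,8}->{4}; V {3,7,8,9}->{9}
Constraint 4 (Y < U) on D(Y)={5} D(U)={4}: Y {5}->{}; U {4}->{}
So after all 4 constraints: D(V) = {9}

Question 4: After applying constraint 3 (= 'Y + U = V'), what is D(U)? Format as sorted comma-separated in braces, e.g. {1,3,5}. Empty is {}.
Answer: {4}

Derivation:
Constraint 1 (U < Y) on D(U)={4,8,9} D(Y)={5,6,7,9}: U {4,8,9}->{4,8}
Constraint 2 (U != Y) on D(U)={4,8} D(Y)={5,6,7,9}: no change
Constraint 3 (Y + U = V) on D(Y)={5,6,7,9} D(U)={4,8} D(V)={3,7,8,9}: Y {5,6,7,9}->{5}; U {4,8}->{4}; V {3,7,8,9}->{9}
So after constraint 3: D(U) = {4}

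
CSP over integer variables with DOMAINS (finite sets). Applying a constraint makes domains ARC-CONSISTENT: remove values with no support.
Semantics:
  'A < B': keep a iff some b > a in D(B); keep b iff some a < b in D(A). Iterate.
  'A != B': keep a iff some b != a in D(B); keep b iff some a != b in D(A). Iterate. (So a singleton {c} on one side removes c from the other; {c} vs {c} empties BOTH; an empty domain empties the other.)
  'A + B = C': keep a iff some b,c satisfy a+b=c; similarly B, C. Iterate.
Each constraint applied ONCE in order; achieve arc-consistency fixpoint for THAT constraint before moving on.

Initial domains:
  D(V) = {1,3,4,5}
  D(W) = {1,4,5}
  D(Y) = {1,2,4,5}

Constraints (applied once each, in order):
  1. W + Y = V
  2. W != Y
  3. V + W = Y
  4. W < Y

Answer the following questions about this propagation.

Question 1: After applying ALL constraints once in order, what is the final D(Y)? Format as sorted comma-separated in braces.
Constraint 1 (W + Y = V) on D(W)={1,4,5} D(Y)={1,2,4,5} D(V)={1,3,4,5}: W {1,4,5}->{1,4}; Y {1,2,4,5}->{1,2,4}; V {1,3,4,5}->{3,5}
Constraint 2 (W != Y) on D(W)={1,4} D(Y)={1,2,4}: no change
Constraint 3 (V + W = Y) on D(V)={3,5} D(W)={1,4} D(Y)={1,2,4}: V {3,5}->{3}; W {1,4}->{1}; Y {1,2,4}->{4}
Constraint 4 (W < Y) on D(W)={1} D(Y)={4}: no change
So after all 4 constraints: D(Y) = {4}

Answer: {4}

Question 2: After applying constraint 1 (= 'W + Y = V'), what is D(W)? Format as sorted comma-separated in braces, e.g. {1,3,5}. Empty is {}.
Constraint 1 (W + Y = V) on D(W)={1,4,5} D(Y)={1,2,4,5} D(V)={1,3,4,5}: W {1,4,5}->{1,4}; Y {1,2,4,5}->{1,2,4}; V {1,3,4,5}->{3,5}
So after constraint 1: D(W) = {1,4}

Answer: {1,4}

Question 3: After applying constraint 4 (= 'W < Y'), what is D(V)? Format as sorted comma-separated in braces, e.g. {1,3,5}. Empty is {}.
Answer: {3}

Derivation:
Constraint 1 (W + Y = V) on D(W)={1,4,5} D(Y)={1,2,4,5} D(V)={1,3,4,5}: W {1,4,5}->{1,4}; Y {1,2,4,5}->{1,2,4}; V {1,3,4,5}->{3,5}
Constraint 2 (W != Y) on D(W)={1,4} D(Y)={1,2,4}: no change
Constraint 3 (V + W = Y) on D(V)={3,5} D(W)={1,4} D(Y)={1,2,4}: V {3,5}->{3}; W {1,4}->{1}; Y {1,2,4}->{4}
Constraint 4 (W < Y) on D(W)={1} D(Y)={4}: no change
So after constraint 4: D(V) = {3}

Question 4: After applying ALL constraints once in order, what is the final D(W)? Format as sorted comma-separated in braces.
Answer: {1}

Derivation:
Constraint 1 (W + Y = V) on D(W)={1,4,5} D(Y)={1,2,4,5} D(V)={1,3,4,5}: W {1,4,5}->{1,4}; Y {1,2,4,5}->{1,2,4}; V {1,3,4,5}->{3,5}
Constraint 2 (W != Y) on D(W)={1,4} D(Y)={1,2,4}: no change
Constraint 3 (V + W = Y) on D(V)={3,5} D(W)={1,4} D(Y)={1,2,4}: V {3,5}->{3}; W {1,4}->{1}; Y {1,2,4}->{4}
Constraint 4 (W < Y) on D(W)={1} D(Y)={4}: no change
So after all 4 constraints: D(W) = {1}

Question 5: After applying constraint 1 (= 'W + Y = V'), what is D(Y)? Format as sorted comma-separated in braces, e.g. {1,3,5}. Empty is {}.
Constraint 1 (W + Y = V) on D(W)={1,4,5} D(Y)={1,2,4,5} D(V)={1,3,4,5}: W {1,4,5}->{1,4}; Y {1,2,4,5}->{1,2,4}; V {1,3,4,5}->{3,5}
So after constraint 1: D(Y) = {1,2,4}

Answer: {1,2,4}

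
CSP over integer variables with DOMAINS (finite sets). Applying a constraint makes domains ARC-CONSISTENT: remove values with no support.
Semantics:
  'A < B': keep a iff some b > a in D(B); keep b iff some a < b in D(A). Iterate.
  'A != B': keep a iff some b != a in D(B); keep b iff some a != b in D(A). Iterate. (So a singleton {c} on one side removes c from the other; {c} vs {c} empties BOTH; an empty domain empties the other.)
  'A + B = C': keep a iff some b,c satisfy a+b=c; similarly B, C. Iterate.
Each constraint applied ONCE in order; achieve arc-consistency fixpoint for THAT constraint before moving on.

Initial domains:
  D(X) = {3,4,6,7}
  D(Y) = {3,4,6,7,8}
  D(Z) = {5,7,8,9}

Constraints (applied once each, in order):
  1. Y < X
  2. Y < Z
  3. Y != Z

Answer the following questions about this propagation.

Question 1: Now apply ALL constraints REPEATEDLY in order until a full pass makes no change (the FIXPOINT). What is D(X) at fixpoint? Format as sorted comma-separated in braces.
Answer: {4,6,7}

Derivation:
pass 0 (initial): D(X)={3,4,6,7}
pass 1: X {3,4,6,7}->{4,6,7}; Y {3,4,6,7,8}->{3,4,6}
pass 2: no change
Fixpoint after 2 passes: D(X) = {4,6,7}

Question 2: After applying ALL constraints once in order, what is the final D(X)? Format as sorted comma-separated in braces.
Constraint 1 (Y < X) on D(Y)={3,4,6,7,8} D(X)={3,4,6,7}: Y {3,4,6,7,8}->{3,4,6}; X {3,4,6,7}->{4,6,7}
Constraint 2 (Y < Z) on D(Y)={3,4,6} D(Z)={5,7,8,9}: no change
Constraint 3 (Y != Z) on D(Y)={3,4,6} D(Z)={5,7,8,9}: no change
So after all 3 constraints: D(X) = {4,6,7}

Answer: {4,6,7}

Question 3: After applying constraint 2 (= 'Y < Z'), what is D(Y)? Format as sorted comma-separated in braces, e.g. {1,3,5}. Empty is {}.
Answer: {3,4,6}

Derivation:
Constraint 1 (Y < X) on D(Y)={3,4,6,7,8} D(X)={3,4,6,7}: Y {3,4,6,7,8}->{3,4,6}; X {3,4,6,7}->{4,6,7}
Constraint 2 (Y < Z) on D(Y)={3,4,6} D(Z)={5,7,8,9}: no change
So after constraint 2: D(Y) = {3,4,6}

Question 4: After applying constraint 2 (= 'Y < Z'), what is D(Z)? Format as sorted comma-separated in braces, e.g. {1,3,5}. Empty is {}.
Constraint 1 (Y < X) on D(Y)={3,4,6,7,8} D(X)={3,4,6,7}: Y {3,4,6,7,8}->{3,4,6}; X {3,4,6,7}->{4,6,7}
Constraint 2 (Y < Z) on D(Y)={3,4,6} D(Z)={5,7,8,9}: no change
So after constraint 2: D(Z) = {5,7,8,9}

Answer: {5,7,8,9}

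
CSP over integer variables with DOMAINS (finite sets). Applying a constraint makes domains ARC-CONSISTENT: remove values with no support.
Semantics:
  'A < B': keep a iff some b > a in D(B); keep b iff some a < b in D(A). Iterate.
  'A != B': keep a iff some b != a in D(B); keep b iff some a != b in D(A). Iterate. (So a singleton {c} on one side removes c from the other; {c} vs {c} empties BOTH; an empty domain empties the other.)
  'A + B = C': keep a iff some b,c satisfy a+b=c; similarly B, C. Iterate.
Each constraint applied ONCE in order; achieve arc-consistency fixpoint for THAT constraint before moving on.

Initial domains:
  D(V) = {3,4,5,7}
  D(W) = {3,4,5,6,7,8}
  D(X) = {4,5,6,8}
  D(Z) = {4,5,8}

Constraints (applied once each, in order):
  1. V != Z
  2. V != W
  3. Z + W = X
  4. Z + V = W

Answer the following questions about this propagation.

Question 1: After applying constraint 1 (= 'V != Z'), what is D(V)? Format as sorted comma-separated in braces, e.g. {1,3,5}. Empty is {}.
Constraint 1 (V != Z) on D(V)={3,4,5,7} D(Z)={4,5,8}: no change
So after constraint 1: D(V) = {3,4,5,7}

Answer: {3,4,5,7}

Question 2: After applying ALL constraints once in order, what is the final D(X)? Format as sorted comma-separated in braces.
Answer: {8}

Derivation:
Constraint 1 (V != Z) on D(V)={3,4,5,7} D(Z)={4,5,8}: no change
Constraint 2 (V != W) on D(V)={3,4,5,7} D(W)={3,4,5,6,7,8}: no change
Constraint 3 (Z + W = X) on D(Z)={4,5,8} D(W)={3,4,5,6,7,8} D(X)={4,5,6,8}: Z {4,5,8}->{4,5}; W {3,4,5,6,7,8}->{3,4}; X {4,5,6,8}->{8}
Constraint 4 (Z + V = W) on D(Z)={4,5} D(V)={3,4,5,7} D(W)={3,4}: Z {4,5}->{}; V {3,4,5,7}->{}; W {3,4}->{}
So after all 4 constraints: D(X) = {8}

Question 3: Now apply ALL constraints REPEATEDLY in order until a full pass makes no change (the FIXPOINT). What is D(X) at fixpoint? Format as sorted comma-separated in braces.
pass 0 (initial): D(X)={4,5,6,8}
pass 1: V {3,4,5,7}->{}; W {3,4,5,6,7,8}->{}; X {4,5,6,8}->{8}; Z {4,5,8}->{}
pass 2: X {8}->{}
pass 3: no change
Fixpoint after 3 passes: D(X) = {}

Answer: {}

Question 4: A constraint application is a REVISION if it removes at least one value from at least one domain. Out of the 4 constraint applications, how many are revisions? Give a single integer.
Answer: 2

Derivation:
Constraint 1 (V != Z) on D(V)={3,4,5,7} D(Z)={4,5,8}: no change => not a revision
Constraint 2 (V != W) on D(V)={3,4,5,7} D(W)={3,4,5,6,7,8}: no change => not a revision
Constraint 3 (Z + W = X) on D(Z)={4,5,8} D(W)={3,4,5,6,7,8} D(X)={4,5,6,8}: Z {4,5,8}->{4,5}; W {3,4,5,6,7,8}->{3,4}; X {4,5,6,8}->{8} => REVISION
Constraint 4 (Z + V = W) on D(Z)={4,5} D(V)={3,4,5,7} D(W)={3,4}: Z {4,5}->{}; V {3,4,5,7}->{}; W {3,4}->{} => REVISION
Total revisions = 2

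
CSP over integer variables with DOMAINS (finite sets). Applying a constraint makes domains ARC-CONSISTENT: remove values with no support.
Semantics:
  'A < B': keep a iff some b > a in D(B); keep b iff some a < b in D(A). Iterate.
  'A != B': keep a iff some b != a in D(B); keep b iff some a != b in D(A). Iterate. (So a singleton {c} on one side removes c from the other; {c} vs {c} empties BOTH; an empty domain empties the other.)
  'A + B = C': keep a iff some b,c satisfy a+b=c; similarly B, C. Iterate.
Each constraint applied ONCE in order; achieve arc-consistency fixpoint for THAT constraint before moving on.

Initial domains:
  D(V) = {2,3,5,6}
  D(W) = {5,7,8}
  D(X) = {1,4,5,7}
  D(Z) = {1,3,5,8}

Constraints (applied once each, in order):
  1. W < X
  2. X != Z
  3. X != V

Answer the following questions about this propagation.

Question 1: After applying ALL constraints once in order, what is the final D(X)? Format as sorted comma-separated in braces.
Answer: {7}

Derivation:
Constraint 1 (W < X) on D(W)={5,7,8} D(X)={1,4,5,7}: W {5,7,8}->{5}; X {1,4,5,7}->{7}
Constraint 2 (X != Z) on D(X)={7} D(Z)={1,3,5,8}: no change
Constraint 3 (X != V) on D(X)={7} D(V)={2,3,5,6}: no change
So after all 3 constraints: D(X) = {7}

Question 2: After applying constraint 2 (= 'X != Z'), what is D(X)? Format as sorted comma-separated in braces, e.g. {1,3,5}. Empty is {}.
Answer: {7}

Derivation:
Constraint 1 (W < X) on D(W)={5,7,8} D(X)={1,4,5,7}: W {5,7,8}->{5}; X {1,4,5,7}->{7}
Constraint 2 (X != Z) on D(X)={7} D(Z)={1,3,5,8}: no change
So after constraint 2: D(X) = {7}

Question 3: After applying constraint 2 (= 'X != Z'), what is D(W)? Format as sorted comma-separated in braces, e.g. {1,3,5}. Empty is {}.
Constraint 1 (W < X) on D(W)={5,7,8} D(X)={1,4,5,7}: W {5,7,8}->{5}; X {1,4,5,7}->{7}
Constraint 2 (X != Z) on D(X)={7} D(Z)={1,3,5,8}: no change
So after constraint 2: D(W) = {5}

Answer: {5}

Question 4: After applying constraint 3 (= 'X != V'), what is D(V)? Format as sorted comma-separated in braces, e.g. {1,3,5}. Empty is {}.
Answer: {2,3,5,6}

Derivation:
Constraint 1 (W < X) on D(W)={5,7,8} D(X)={1,4,5,7}: W {5,7,8}->{5}; X {1,4,5,7}->{7}
Constraint 2 (X != Z) on D(X)={7} D(Z)={1,3,5,8}: no change
Constraint 3 (X != V) on D(X)={7} D(V)={2,3,5,6}: no change
So after constraint 3: D(V) = {2,3,5,6}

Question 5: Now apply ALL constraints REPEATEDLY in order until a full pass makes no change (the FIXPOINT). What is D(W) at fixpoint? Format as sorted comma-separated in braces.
pass 0 (initial): D(W)={5,7,8}
pass 1: W {5,7,8}->{5}; X {1,4,5,7}->{7}
pass 2: no change
Fixpoint after 2 passes: D(W) = {5}

Answer: {5}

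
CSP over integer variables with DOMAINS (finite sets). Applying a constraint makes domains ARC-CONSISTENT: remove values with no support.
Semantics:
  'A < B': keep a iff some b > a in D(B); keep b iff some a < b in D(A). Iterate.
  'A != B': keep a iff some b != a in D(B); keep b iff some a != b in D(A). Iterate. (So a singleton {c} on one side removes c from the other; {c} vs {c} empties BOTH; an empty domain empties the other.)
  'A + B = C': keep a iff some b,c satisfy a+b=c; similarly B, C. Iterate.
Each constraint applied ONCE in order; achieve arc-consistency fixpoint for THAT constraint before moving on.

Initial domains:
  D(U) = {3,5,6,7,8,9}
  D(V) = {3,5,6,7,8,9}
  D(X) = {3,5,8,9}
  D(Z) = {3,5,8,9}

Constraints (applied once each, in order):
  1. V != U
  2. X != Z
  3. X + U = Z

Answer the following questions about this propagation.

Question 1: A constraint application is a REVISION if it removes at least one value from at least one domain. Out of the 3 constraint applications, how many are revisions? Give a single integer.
Constraint 1 (V != U) on D(V)={3,5,6,7,8,9} D(U)={3,5,6,7,8,9}: no change => not a revision
Constraint 2 (X != Z) on D(X)={3,5,8,9} D(Z)={3,5,8,9}: no change => not a revision
Constraint 3 (X + U = Z) on D(X)={3,5,8,9} D(U)={3,5,6,7,8,9} D(Z)={3,5,8,9}: X {3,5,8,9}->{3,5}; U {3,5,6,7,8,9}->{3,5,6}; Z {3,5,8,9}->{8,9} => REVISION
Total revisions = 1

Answer: 1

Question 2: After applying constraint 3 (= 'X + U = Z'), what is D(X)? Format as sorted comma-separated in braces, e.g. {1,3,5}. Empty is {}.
Answer: {3,5}

Derivation:
Constraint 1 (V != U) on D(V)={3,5,6,7,8,9} D(U)={3,5,6,7,8,9}: no change
Constraint 2 (X != Z) on D(X)={3,5,8,9} D(Z)={3,5,8,9}: no change
Constraint 3 (X + U = Z) on D(X)={3,5,8,9} D(U)={3,5,6,7,8,9} D(Z)={3,5,8,9}: X {3,5,8,9}->{3,5}; U {3,5,6,7,8,9}->{3,5,6}; Z {3,5,8,9}->{8,9}
So after constraint 3: D(X) = {3,5}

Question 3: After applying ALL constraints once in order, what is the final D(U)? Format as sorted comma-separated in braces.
Answer: {3,5,6}

Derivation:
Constraint 1 (V != U) on D(V)={3,5,6,7,8,9} D(U)={3,5,6,7,8,9}: no change
Constraint 2 (X != Z) on D(X)={3,5,8,9} D(Z)={3,5,8,9}: no change
Constraint 3 (X + U = Z) on D(X)={3,5,8,9} D(U)={3,5,6,7,8,9} D(Z)={3,5,8,9}: X {3,5,8,9}->{3,5}; U {3,5,6,7,8,9}->{3,5,6}; Z {3,5,8,9}->{8,9}
So after all 3 constraints: D(U) = {3,5,6}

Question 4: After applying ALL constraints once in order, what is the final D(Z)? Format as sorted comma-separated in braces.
Constraint 1 (V != U) on D(V)={3,5,6,7,8,9} D(U)={3,5,6,7,8,9}: no change
Constraint 2 (X != Z) on D(X)={3,5,8,9} D(Z)={3,5,8,9}: no change
Constraint 3 (X + U = Z) on D(X)={3,5,8,9} D(U)={3,5,6,7,8,9} D(Z)={3,5,8,9}: X {3,5,8,9}->{3,5}; U {3,5,6,7,8,9}->{3,5,6}; Z {3,5,8,9}->{8,9}
So after all 3 constraints: D(Z) = {8,9}

Answer: {8,9}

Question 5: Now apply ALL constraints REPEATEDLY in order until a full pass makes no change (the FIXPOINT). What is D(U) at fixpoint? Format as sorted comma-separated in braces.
pass 0 (initial): D(U)={3,5,6,7,8,9}
pass 1: U {3,5,6,7,8,9}->{3,5,6}; X {3,5,8,9}->{3,5}; Z {3,5,8,9}->{8,9}
pass 2: no change
Fixpoint after 2 passes: D(U) = {3,5,6}

Answer: {3,5,6}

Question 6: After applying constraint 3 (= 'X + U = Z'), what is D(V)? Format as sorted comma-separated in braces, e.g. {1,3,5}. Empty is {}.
Answer: {3,5,6,7,8,9}

Derivation:
Constraint 1 (V != U) on D(V)={3,5,6,7,8,9} D(U)={3,5,6,7,8,9}: no change
Constraint 2 (X != Z) on D(X)={3,5,8,9} D(Z)={3,5,8,9}: no change
Constraint 3 (X + U = Z) on D(X)={3,5,8,9} D(U)={3,5,6,7,8,9} D(Z)={3,5,8,9}: X {3,5,8,9}->{3,5}; U {3,5,6,7,8,9}->{3,5,6}; Z {3,5,8,9}->{8,9}
So after constraint 3: D(V) = {3,5,6,7,8,9}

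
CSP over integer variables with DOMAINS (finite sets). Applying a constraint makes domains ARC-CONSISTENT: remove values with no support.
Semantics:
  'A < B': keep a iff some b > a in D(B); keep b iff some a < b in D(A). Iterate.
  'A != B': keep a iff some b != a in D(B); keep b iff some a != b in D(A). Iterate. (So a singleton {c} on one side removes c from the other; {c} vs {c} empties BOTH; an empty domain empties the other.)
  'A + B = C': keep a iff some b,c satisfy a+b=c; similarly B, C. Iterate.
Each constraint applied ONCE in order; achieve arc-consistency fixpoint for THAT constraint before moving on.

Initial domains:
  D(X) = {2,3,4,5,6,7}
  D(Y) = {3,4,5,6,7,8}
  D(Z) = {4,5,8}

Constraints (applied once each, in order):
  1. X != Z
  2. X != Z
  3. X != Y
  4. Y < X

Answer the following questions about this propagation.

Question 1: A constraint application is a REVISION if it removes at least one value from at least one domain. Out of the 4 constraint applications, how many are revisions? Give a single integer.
Constraint 1 (X != Z) on D(X)={2,3,4,5,6,7} D(Z)={4,5,8}: no change => not a revision
Constraint 2 (X != Z) on D(X)={2,3,4,5,6,7} D(Z)={4,5,8}: no change => not a revision
Constraint 3 (X != Y) on D(X)={2,3,4,5,6,7} D(Y)={3,4,5,6,7,8}: no change => not a revision
Constraint 4 (Y < X) on D(Y)={3,4,5,6,7,8} D(X)={2,3,4,5,6,7}: Y {3,4,5,6,7,8}->{3,4,5,6}; X {2,3,4,5,6,7}->{4,5,6,7} => REVISION
Total revisions = 1

Answer: 1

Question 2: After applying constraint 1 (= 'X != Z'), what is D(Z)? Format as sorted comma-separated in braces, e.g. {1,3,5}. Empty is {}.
Constraint 1 (X != Z) on D(X)={2,3,4,5,6,7} D(Z)={4,5,8}: no change
So after constraint 1: D(Z) = {4,5,8}

Answer: {4,5,8}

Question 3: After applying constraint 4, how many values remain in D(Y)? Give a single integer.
Constraint 1 (X != Z) on D(X)={2,3,4,5,6,7} D(Z)={4,5,8}: no change
Constraint 2 (X != Z) on D(X)={2,3,4,5,6,7} D(Z)={4,5,8}: no change
Constraint 3 (X != Y) on D(X)={2,3,4,5,6,7} D(Y)={3,4,5,6,7,8}: no change
Constraint 4 (Y < X) on D(Y)={3,4,5,6,7,8} D(X)={2,3,4,5,6,7}: Y {3,4,5,6,7,8}->{3,4,5,6}; X {2,3,4,5,6,7}->{4,5,6,7}
So after constraint 4: D(Y)={3,4,5,6}, size = 4

Answer: 4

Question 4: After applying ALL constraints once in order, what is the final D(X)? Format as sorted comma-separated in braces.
Constraint 1 (X != Z) on D(X)={2,3,4,5,6,7} D(Z)={4,5,8}: no change
Constraint 2 (X != Z) on D(X)={2,3,4,5,6,7} D(Z)={4,5,8}: no change
Constraint 3 (X != Y) on D(X)={2,3,4,5,6,7} D(Y)={3,4,5,6,7,8}: no change
Constraint 4 (Y < X) on D(Y)={3,4,5,6,7,8} D(X)={2,3,4,5,6,7}: Y {3,4,5,6,7,8}->{3,4,5,6}; X {2,3,4,5,6,7}->{4,5,6,7}
So after all 4 constraints: D(X) = {4,5,6,7}

Answer: {4,5,6,7}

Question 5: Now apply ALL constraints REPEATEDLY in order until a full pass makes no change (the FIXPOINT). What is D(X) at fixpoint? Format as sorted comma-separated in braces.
pass 0 (initial): D(X)={2,3,4,5,6,7}
pass 1: X {2,3,4,5,6,7}->{4,5,6,7}; Y {3,4,5,6,7,8}->{3,4,5,6}
pass 2: no change
Fixpoint after 2 passes: D(X) = {4,5,6,7}

Answer: {4,5,6,7}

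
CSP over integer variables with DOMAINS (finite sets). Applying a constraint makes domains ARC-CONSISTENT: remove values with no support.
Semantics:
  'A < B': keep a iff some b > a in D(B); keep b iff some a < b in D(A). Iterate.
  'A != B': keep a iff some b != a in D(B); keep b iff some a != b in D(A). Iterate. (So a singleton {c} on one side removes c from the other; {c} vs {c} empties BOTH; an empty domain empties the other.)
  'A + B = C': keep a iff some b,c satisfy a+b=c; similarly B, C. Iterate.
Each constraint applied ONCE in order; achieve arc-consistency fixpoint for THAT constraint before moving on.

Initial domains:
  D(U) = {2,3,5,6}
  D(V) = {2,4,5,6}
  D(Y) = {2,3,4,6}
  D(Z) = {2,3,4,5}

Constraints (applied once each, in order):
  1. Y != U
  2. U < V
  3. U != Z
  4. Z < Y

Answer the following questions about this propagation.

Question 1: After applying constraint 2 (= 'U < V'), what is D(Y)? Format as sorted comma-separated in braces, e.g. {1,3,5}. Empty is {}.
Answer: {2,3,4,6}

Derivation:
Constraint 1 (Y != U) on D(Y)={2,3,4,6} D(U)={2,3,5,6}: no change
Constraint 2 (U < V) on D(U)={2,3,5,6} D(V)={2,4,5,6}: U {2,3,5,6}->{2,3,5}; V {2,4,5,6}->{4,5,6}
So after constraint 2: D(Y) = {2,3,4,6}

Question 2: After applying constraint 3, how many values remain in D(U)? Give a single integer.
Answer: 3

Derivation:
Constraint 1 (Y != U) on D(Y)={2,3,4,6} D(U)={2,3,5,6}: no change
Constraint 2 (U < V) on D(U)={2,3,5,6} D(V)={2,4,5,6}: U {2,3,5,6}->{2,3,5}; V {2,4,5,6}->{4,5,6}
Constraint 3 (U != Z) on D(U)={2,3,5} D(Z)={2,3,4,5}: no change
So after constraint 3: D(U)={2,3,5}, size = 3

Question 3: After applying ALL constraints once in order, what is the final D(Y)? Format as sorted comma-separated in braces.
Constraint 1 (Y != U) on D(Y)={2,3,4,6} D(U)={2,3,5,6}: no change
Constraint 2 (U < V) on D(U)={2,3,5,6} D(V)={2,4,5,6}: U {2,3,5,6}->{2,3,5}; V {2,4,5,6}->{4,5,6}
Constraint 3 (U != Z) on D(U)={2,3,5} D(Z)={2,3,4,5}: no change
Constraint 4 (Z < Y) on D(Z)={2,3,4,5} D(Y)={2,3,4,6}: Y {2,3,4,6}->{3,4,6}
So after all 4 constraints: D(Y) = {3,4,6}

Answer: {3,4,6}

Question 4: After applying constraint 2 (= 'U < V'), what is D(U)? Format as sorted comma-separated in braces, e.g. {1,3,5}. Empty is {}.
Answer: {2,3,5}

Derivation:
Constraint 1 (Y != U) on D(Y)={2,3,4,6} D(U)={2,3,5,6}: no change
Constraint 2 (U < V) on D(U)={2,3,5,6} D(V)={2,4,5,6}: U {2,3,5,6}->{2,3,5}; V {2,4,5,6}->{4,5,6}
So after constraint 2: D(U) = {2,3,5}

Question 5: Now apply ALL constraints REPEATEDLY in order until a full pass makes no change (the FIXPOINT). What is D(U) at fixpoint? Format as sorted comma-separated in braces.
pass 0 (initial): D(U)={2,3,5,6}
pass 1: U {2,3,5,6}->{2,3,5}; V {2,4,5,6}->{4,5,6}; Y {2,3,4,6}->{3,4,6}
pass 2: no change
Fixpoint after 2 passes: D(U) = {2,3,5}

Answer: {2,3,5}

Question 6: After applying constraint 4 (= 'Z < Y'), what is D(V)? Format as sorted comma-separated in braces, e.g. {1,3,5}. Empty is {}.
Constraint 1 (Y != U) on D(Y)={2,3,4,6} D(U)={2,3,5,6}: no change
Constraint 2 (U < V) on D(U)={2,3,5,6} D(V)={2,4,5,6}: U {2,3,5,6}->{2,3,5}; V {2,4,5,6}->{4,5,6}
Constraint 3 (U != Z) on D(U)={2,3,5} D(Z)={2,3,4,5}: no change
Constraint 4 (Z < Y) on D(Z)={2,3,4,5} D(Y)={2,3,4,6}: Y {2,3,4,6}->{3,4,6}
So after constraint 4: D(V) = {4,5,6}

Answer: {4,5,6}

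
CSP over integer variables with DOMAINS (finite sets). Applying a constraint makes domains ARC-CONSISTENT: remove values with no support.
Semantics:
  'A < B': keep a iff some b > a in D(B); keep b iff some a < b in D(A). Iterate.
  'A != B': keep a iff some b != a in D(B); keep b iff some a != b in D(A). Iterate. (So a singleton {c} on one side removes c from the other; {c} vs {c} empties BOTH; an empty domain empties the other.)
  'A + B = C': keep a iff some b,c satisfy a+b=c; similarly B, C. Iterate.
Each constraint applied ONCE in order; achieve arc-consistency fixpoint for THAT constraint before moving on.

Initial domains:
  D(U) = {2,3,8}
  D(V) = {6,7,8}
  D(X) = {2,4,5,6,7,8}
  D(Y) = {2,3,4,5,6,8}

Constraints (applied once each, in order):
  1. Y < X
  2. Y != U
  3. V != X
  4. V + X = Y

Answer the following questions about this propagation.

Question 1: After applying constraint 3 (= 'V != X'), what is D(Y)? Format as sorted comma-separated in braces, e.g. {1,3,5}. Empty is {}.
Answer: {2,3,4,5,6}

Derivation:
Constraint 1 (Y < X) on D(Y)={2,3,4,5,6,8} D(X)={2,4,5,6,7,8}: Y {2,3,4,5,6,8}->{2,3,4,5,6}; X {2,4,5,6,7,8}->{4,5,6,7,8}
Constraint 2 (Y != U) on D(Y)={2,3,4,5,6} D(U)={2,3,8}: no change
Constraint 3 (V != X) on D(V)={6,7,8} D(X)={4,5,6,7,8}: no change
So after constraint 3: D(Y) = {2,3,4,5,6}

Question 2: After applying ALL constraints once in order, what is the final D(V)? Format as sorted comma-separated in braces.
Constraint 1 (Y < X) on D(Y)={2,3,4,5,6,8} D(X)={2,4,5,6,7,8}: Y {2,3,4,5,6,8}->{2,3,4,5,6}; X {2,4,5,6,7,8}->{4,5,6,7,8}
Constraint 2 (Y != U) on D(Y)={2,3,4,5,6} D(U)={2,3,8}: no change
Constraint 3 (V != X) on D(V)={6,7,8} D(X)={4,5,6,7,8}: no change
Constraint 4 (V + X = Y) on D(V)={6,7,8} D(X)={4,5,6,7,8} D(Y)={2,3,4,5,6}: V {6,7,8}->{}; X {4,5,6,7,8}->{}; Y {2,3,4,5,6}->{}
So after all 4 constraints: D(V) = {}

Answer: {}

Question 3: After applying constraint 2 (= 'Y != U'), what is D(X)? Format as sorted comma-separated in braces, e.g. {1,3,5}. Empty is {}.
Constraint 1 (Y < X) on D(Y)={2,3,4,5,6,8} D(X)={2,4,5,6,7,8}: Y {2,3,4,5,6,8}->{2,3,4,5,6}; X {2,4,5,6,7,8}->{4,5,6,7,8}
Constraint 2 (Y != U) on D(Y)={2,3,4,5,6} D(U)={2,3,8}: no change
So after constraint 2: D(X) = {4,5,6,7,8}

Answer: {4,5,6,7,8}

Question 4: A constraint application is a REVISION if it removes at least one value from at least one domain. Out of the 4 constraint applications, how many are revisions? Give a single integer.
Constraint 1 (Y < X) on D(Y)={2,3,4,5,6,8} D(X)={2,4,5,6,7,8}: Y {2,3,4,5,6,8}->{2,3,4,5,6}; X {2,4,5,6,7,8}->{4,5,6,7,8} => REVISION
Constraint 2 (Y != U) on D(Y)={2,3,4,5,6} D(U)={2,3,8}: no change => not a revision
Constraint 3 (V != X) on D(V)={6,7,8} D(X)={4,5,6,7,8}: no change => not a revision
Constraint 4 (V + X = Y) on D(V)={6,7,8} D(X)={4,5,6,7,8} D(Y)={2,3,4,5,6}: V {6,7,8}->{}; X {4,5,6,7,8}->{}; Y {2,3,4,5,6}->{} => REVISION
Total revisions = 2

Answer: 2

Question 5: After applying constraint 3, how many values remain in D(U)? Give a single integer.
Answer: 3

Derivation:
Constraint 1 (Y < X) on D(Y)={2,3,4,5,6,8} D(X)={2,4,5,6,7,8}: Y {2,3,4,5,6,8}->{2,3,4,5,6}; X {2,4,5,6,7,8}->{4,5,6,7,8}
Constraint 2 (Y != U) on D(Y)={2,3,4,5,6} D(U)={2,3,8}: no change
Constraint 3 (V != X) on D(V)={6,7,8} D(X)={4,5,6,7,8}: no change
So after constraint 3: D(U)={2,3,8}, size = 3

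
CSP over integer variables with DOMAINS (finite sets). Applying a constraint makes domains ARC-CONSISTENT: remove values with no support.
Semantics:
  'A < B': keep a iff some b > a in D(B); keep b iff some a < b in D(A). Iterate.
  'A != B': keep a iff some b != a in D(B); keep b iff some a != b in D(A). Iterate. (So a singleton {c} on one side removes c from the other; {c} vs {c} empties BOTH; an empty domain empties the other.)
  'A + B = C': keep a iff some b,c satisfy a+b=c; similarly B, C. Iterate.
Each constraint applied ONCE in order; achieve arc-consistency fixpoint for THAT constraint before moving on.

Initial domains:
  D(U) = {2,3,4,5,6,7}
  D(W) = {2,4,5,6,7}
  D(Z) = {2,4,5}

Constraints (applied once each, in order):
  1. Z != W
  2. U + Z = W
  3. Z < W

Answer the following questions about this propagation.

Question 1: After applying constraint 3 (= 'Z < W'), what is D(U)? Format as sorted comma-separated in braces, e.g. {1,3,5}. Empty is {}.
Constraint 1 (Z != W) on D(Z)={2,4,5} D(W)={2,4,5,6,7}: no change
Constraint 2 (U + Z = W) on D(U)={2,3,4,5,6,7} D(Z)={2,4,5} D(W)={2,4,5,6,7}: U {2,3,4,5,6,7}->{2,3,4,5}; W {2,4,5,6,7}->{4,5,6,7}
Constraint 3 (Z < W) on D(Z)={2,4,5} D(W)={4,5,6,7}: no change
So after constraint 3: D(U) = {2,3,4,5}

Answer: {2,3,4,5}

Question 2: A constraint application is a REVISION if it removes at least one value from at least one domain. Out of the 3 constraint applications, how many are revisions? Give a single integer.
Answer: 1

Derivation:
Constraint 1 (Z != W) on D(Z)={2,4,5} D(W)={2,4,5,6,7}: no change => not a revision
Constraint 2 (U + Z = W) on D(U)={2,3,4,5,6,7} D(Z)={2,4,5} D(W)={2,4,5,6,7}: U {2,3,4,5,6,7}->{2,3,4,5}; W {2,4,5,6,7}->{4,5,6,7} => REVISION
Constraint 3 (Z < W) on D(Z)={2,4,5} D(W)={4,5,6,7}: no change => not a revision
Total revisions = 1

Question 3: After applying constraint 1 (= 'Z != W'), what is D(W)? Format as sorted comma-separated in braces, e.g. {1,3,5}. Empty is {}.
Answer: {2,4,5,6,7}

Derivation:
Constraint 1 (Z != W) on D(Z)={2,4,5} D(W)={2,4,5,6,7}: no change
So after constraint 1: D(W) = {2,4,5,6,7}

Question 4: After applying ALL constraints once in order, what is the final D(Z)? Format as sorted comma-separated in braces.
Constraint 1 (Z != W) on D(Z)={2,4,5} D(W)={2,4,5,6,7}: no change
Constraint 2 (U + Z = W) on D(U)={2,3,4,5,6,7} D(Z)={2,4,5} D(W)={2,4,5,6,7}: U {2,3,4,5,6,7}->{2,3,4,5}; W {2,4,5,6,7}->{4,5,6,7}
Constraint 3 (Z < W) on D(Z)={2,4,5} D(W)={4,5,6,7}: no change
So after all 3 constraints: D(Z) = {2,4,5}

Answer: {2,4,5}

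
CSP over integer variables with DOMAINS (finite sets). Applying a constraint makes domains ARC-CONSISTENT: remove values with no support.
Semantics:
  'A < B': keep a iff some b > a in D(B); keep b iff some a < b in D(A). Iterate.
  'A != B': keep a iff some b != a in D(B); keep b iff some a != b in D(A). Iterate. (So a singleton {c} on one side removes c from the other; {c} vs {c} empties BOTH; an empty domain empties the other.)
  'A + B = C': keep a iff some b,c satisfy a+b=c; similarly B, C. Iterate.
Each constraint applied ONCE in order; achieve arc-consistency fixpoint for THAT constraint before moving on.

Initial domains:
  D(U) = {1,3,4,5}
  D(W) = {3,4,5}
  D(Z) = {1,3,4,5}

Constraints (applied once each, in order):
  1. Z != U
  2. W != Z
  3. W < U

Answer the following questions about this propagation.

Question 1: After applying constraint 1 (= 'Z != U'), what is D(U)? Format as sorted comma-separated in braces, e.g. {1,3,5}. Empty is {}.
Answer: {1,3,4,5}

Derivation:
Constraint 1 (Z != U) on D(Z)={1,3,4,5} D(U)={1,3,4,5}: no change
So after constraint 1: D(U) = {1,3,4,5}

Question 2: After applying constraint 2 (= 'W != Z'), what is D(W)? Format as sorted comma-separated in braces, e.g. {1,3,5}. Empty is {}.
Answer: {3,4,5}

Derivation:
Constraint 1 (Z != U) on D(Z)={1,3,4,5} D(U)={1,3,4,5}: no change
Constraint 2 (W != Z) on D(W)={3,4,5} D(Z)={1,3,4,5}: no change
So after constraint 2: D(W) = {3,4,5}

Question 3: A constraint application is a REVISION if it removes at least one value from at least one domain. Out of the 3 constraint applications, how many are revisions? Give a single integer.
Constraint 1 (Z != U) on D(Z)={1,3,4,5} D(U)={1,3,4,5}: no change => not a revision
Constraint 2 (W != Z) on D(W)={3,4,5} D(Z)={1,3,4,5}: no change => not a revision
Constraint 3 (W < U) on D(W)={3,4,5} D(U)={1,3,4,5}: W {3,4,5}->{3,4}; U {1,3,4,5}->{4,5} => REVISION
Total revisions = 1

Answer: 1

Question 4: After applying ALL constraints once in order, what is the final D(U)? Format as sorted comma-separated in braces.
Constraint 1 (Z != U) on D(Z)={1,3,4,5} D(U)={1,3,4,5}: no change
Constraint 2 (W != Z) on D(W)={3,4,5} D(Z)={1,3,4,5}: no change
Constraint 3 (W < U) on D(W)={3,4,5} D(U)={1,3,4,5}: W {3,4,5}->{3,4}; U {1,3,4,5}->{4,5}
So after all 3 constraints: D(U) = {4,5}

Answer: {4,5}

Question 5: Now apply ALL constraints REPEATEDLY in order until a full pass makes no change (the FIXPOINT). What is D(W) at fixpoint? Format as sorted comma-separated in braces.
pass 0 (initial): D(W)={3,4,5}
pass 1: U {1,3,4,5}->{4,5}; W {3,4,5}->{3,4}
pass 2: no change
Fixpoint after 2 passes: D(W) = {3,4}

Answer: {3,4}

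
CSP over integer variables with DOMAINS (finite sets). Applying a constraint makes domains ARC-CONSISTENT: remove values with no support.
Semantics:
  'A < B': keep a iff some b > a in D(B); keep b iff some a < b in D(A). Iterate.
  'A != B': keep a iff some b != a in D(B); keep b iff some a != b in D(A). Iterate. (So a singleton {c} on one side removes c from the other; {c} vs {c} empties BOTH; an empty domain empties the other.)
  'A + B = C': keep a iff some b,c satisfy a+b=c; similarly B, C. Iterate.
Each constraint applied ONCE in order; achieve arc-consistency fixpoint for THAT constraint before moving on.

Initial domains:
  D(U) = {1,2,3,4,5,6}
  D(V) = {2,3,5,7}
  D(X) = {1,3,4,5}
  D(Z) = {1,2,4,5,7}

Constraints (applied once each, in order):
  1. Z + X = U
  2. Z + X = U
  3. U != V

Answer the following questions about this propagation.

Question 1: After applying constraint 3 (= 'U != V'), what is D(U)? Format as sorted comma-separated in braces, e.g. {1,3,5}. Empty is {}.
Answer: {2,3,4,5,6}

Derivation:
Constraint 1 (Z + X = U) on D(Z)={1,2,4,5,7} D(X)={1,3,4,5} D(U)={1,2,3,4,5,6}: Z {1,2,4,5,7}->{1,2,4,5}; U {1,2,3,4,5,6}->{2,3,4,5,6}
Constraint 2 (Z + X = U) on D(Z)={1,2,4,5} D(X)={1,3,4,5} D(U)={2,3,4,5,6}: no change
Constraint 3 (U != V) on D(U)={2,3,4,5,6} D(V)={2,3,5,7}: no change
So after constraint 3: D(U) = {2,3,4,5,6}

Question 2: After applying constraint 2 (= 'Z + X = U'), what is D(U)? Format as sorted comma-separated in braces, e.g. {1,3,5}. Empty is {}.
Answer: {2,3,4,5,6}

Derivation:
Constraint 1 (Z + X = U) on D(Z)={1,2,4,5,7} D(X)={1,3,4,5} D(U)={1,2,3,4,5,6}: Z {1,2,4,5,7}->{1,2,4,5}; U {1,2,3,4,5,6}->{2,3,4,5,6}
Constraint 2 (Z + X = U) on D(Z)={1,2,4,5} D(X)={1,3,4,5} D(U)={2,3,4,5,6}: no change
So after constraint 2: D(U) = {2,3,4,5,6}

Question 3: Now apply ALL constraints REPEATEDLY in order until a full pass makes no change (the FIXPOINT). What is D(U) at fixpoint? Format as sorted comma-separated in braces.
Answer: {2,3,4,5,6}

Derivation:
pass 0 (initial): D(U)={1,2,3,4,5,6}
pass 1: U {1,2,3,4,5,6}->{2,3,4,5,6}; Z {1,2,4,5,7}->{1,2,4,5}
pass 2: no change
Fixpoint after 2 passes: D(U) = {2,3,4,5,6}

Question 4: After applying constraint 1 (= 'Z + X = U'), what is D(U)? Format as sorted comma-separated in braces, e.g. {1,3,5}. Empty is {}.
Constraint 1 (Z + X = U) on D(Z)={1,2,4,5,7} D(X)={1,3,4,5} D(U)={1,2,3,4,5,6}: Z {1,2,4,5,7}->{1,2,4,5}; U {1,2,3,4,5,6}->{2,3,4,5,6}
So after constraint 1: D(U) = {2,3,4,5,6}

Answer: {2,3,4,5,6}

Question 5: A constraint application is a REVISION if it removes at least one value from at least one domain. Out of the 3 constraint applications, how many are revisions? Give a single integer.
Constraint 1 (Z + X = U) on D(Z)={1,2,4,5,7} D(X)={1,3,4,5} D(U)={1,2,3,4,5,6}: Z {1,2,4,5,7}->{1,2,4,5}; U {1,2,3,4,5,6}->{2,3,4,5,6} => REVISION
Constraint 2 (Z + X = U) on D(Z)={1,2,4,5} D(X)={1,3,4,5} D(U)={2,3,4,5,6}: no change => not a revision
Constraint 3 (U != V) on D(U)={2,3,4,5,6} D(V)={2,3,5,7}: no change => not a revision
Total revisions = 1

Answer: 1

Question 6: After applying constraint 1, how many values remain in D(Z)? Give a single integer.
Answer: 4

Derivation:
Constraint 1 (Z + X = U) on D(Z)={1,2,4,5,7} D(X)={1,3,4,5} D(U)={1,2,3,4,5,6}: Z {1,2,4,5,7}->{1,2,4,5}; U {1,2,3,4,5,6}->{2,3,4,5,6}
So after constraint 1: D(Z)={1,2,4,5}, size = 4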